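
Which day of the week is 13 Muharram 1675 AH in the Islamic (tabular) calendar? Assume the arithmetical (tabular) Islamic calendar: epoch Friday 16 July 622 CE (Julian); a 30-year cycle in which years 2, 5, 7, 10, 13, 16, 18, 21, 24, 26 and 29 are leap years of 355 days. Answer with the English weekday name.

Friday

Equivalently 25 September 2246 Gregorian, JDN 2541662.
2541662 ≡ 4 (mod 7); counting from Monday = 0 gives Friday.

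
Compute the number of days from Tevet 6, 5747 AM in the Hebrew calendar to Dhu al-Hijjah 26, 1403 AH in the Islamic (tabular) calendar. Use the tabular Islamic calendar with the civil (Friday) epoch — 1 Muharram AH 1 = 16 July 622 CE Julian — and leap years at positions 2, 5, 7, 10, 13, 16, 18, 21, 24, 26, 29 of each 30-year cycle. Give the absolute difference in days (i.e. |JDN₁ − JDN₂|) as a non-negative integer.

1191

JDN of the first date = 2446803.
JDN of the second date = 2445612.
|2445612 − 2446803| = 1191.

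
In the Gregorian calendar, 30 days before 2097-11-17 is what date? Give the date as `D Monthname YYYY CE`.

18 October 2097 CE

Counting 30 days back from JDN 2487295 reaches JDN 2487265, which is 18 October 2097 CE.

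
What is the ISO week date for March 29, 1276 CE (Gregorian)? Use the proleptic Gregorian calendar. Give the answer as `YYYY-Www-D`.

1276-W13-7

The weekday is Sunday (ISO weekday 7).
That Sunday belongs to ISO week 13 of ISO year 1276.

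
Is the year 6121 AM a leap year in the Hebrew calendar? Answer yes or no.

Hebrew year 6121 is year 3 of its 19-year Metonic cycle; leap years are at positions 3, 6, 8, 11, 14, 17, 19, so it is a leap year (13 months).

yes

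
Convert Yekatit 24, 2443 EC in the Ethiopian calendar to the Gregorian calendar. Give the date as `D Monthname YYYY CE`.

Julian Day Number of the source date = 2616334.
Converting JDN 2616334 to the Gregorian calendar gives 6 March 2451 CE.

6 March 2451 CE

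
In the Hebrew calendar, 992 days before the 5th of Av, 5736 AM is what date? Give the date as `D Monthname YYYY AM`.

18 Cheshvan 5734 AM

JDN of the 5th of Av, 5736 AM = 2442992.
2442992 − 992 = 2442000.
JDN 2442000 in the Hebrew calendar is 18 Cheshvan 5734 AM.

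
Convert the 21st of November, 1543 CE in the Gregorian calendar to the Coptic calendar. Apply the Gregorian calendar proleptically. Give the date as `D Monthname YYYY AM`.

Both dates share Julian Day Number 2284953; in the Coptic calendar that is 14 Hathor 1260 AM.

14 Hathor 1260 AM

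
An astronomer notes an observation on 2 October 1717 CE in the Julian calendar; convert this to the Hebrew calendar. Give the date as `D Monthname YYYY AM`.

The source date corresponds to 13 October 1717 in the Gregorian calendar (JDN 2348467).
That day falls on 8 Cheshvan 5478 AM in the Hebrew calendar.

8 Cheshvan 5478 AM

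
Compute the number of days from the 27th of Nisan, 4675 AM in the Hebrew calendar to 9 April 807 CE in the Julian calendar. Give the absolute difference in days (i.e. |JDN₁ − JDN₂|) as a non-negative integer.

First date → JDN 2055365; second date → JDN 2015913.
The interval is |2055365 − 2015913| = 39452 days.

39452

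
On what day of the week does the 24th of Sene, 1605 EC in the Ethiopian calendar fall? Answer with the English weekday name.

Friday

Equivalently 28 June 1613 Gregorian, JDN 2310375.
Since JDN mod 7 = 4 (0 = Monday), the day is Friday.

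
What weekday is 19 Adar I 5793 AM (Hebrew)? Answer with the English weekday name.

Friday

This is JDN 2463647 (18 February 2033 Gregorian).
JDN 2463647 mod 7 = 4, and JDN 0 was a Monday, so this is a Friday.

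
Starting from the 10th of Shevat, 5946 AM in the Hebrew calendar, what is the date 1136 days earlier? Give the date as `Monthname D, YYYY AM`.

The starting date is JDN 2519510; 2519510 − 1136 = 2518374.
JDN 2518374 corresponds to Kislev 25, 5943 AM.

Kislev 25, 5943 AM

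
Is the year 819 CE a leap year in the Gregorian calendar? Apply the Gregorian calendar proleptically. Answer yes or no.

no

819 is not divisible by 4, so it is a common year.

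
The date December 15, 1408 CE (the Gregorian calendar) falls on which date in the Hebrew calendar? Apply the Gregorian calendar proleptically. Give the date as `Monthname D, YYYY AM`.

Kislev 17, 5169 AM

Julian Day Number of the source date = 2235670.
Converting JDN 2235670 to the Hebrew calendar gives 17 Kislev 5169 AM.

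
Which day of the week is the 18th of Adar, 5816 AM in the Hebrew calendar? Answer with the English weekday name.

Equivalently 6 March 2056 Gregorian, JDN 2472064.
2472064 ≡ 0 (mod 7); counting from Monday = 0 gives Monday.

Monday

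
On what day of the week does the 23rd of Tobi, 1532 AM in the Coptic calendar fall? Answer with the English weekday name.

Wednesday

Equivalently 31 January 1816 Gregorian, JDN 2384370.
JDN 2384370 mod 7 = 2, and JDN 0 was a Monday, so this is a Wednesday.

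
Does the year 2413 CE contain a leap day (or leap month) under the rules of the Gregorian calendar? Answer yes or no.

no

2413 is not divisible by 4, so it is a common year.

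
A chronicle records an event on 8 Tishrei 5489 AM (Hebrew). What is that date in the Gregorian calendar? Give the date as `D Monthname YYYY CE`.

Both dates share Julian Day Number 2352453; in the Gregorian calendar that is 11 September 1728 CE.

11 September 1728 CE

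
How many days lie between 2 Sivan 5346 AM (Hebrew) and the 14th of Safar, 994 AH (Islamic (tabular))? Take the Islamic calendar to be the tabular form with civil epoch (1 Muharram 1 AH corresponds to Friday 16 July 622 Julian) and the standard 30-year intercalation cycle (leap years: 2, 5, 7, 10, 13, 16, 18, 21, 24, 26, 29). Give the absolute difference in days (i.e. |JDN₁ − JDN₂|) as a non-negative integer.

First date → JDN 2300473; second date → JDN 2300369.
The interval is |2300473 − 2300369| = 104 days.

104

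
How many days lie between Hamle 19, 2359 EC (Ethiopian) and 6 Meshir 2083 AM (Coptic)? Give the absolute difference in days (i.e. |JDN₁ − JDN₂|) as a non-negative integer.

First date → JDN 2585798; second date → JDN 2585635.
The interval is |2585798 − 2585635| = 163 days.

163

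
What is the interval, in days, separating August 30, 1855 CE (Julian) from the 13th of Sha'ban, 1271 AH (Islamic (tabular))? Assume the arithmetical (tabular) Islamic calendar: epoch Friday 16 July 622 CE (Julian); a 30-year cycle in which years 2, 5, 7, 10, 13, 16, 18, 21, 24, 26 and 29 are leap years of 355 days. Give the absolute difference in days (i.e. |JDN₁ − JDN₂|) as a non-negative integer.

133

JDN of the first date = 2398838.
JDN of the second date = 2398705.
|2398705 − 2398838| = 133.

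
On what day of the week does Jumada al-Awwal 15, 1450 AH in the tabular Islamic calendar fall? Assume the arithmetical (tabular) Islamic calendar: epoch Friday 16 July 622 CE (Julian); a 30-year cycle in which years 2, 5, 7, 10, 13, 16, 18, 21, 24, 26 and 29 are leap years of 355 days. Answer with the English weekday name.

In the Gregorian calendar this is 4 October 2028 (JDN 2462049).
2462049 ≡ 2 (mod 7); counting from Monday = 0 gives Wednesday.

Wednesday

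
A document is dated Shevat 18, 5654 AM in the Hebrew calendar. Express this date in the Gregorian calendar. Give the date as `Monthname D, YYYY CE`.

January 25, 1894 CE

Both dates share Julian Day Number 2412854; in the Gregorian calendar that is 25 January 1894 CE.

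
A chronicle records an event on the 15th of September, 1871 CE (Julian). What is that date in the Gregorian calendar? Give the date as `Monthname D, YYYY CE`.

September 27, 1871 CE

At this point the Julian calendar is 12 days behind the Gregorian.
15 September 1871 Julian + 12 days → 27 September 1871 Gregorian.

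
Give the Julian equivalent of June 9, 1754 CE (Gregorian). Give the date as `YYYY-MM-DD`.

At this point the Julian calendar is 11 days behind the Gregorian.
9 June 1754 Gregorian − 11 days → 29 May 1754 Julian.

1754-05-29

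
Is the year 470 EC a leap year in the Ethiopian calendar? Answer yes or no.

no

470 mod 4 = 2; in the Ethiopian calendar a year is leap when year mod 4 = 3, so it is a common year.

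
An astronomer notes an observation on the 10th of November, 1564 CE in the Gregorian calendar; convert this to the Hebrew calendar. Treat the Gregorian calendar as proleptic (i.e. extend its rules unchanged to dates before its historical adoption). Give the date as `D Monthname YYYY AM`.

25 Cheshvan 5325 AM

Julian Day Number of the source date = 2292613.
Converting JDN 2292613 to the Hebrew calendar gives 25 Cheshvan 5325 AM.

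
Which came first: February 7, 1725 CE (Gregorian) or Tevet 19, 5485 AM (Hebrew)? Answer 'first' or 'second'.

second

First date → JDN 2351141; second date → JDN 2351107.
JDN 2351107 < JDN 2351141, so the second date is earlier.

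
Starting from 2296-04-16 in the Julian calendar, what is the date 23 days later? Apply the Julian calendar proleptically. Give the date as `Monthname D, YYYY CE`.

May 9, 2296 CE

The starting date is JDN 2559778; 2559778 + 23 = 2559801.
JDN 2559801 corresponds to May 9, 2296 CE.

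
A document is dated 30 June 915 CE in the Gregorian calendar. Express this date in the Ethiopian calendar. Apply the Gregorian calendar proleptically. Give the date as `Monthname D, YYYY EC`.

Hamle 1, 907 EC

Both dates share Julian Day Number 2055437; in the Ethiopian calendar that is 1 Hamle 907 EC.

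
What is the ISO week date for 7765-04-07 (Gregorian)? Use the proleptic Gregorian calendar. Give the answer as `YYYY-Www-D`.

7765-W14-7

The weekday is Sunday (ISO weekday 7).
That Sunday belongs to ISO week 14 of ISO year 7765.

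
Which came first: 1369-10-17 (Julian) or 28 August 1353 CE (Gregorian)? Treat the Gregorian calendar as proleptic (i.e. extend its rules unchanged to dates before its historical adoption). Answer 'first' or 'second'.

second

Converting both to JDN: 2221375 vs 2215473; the smaller is the second.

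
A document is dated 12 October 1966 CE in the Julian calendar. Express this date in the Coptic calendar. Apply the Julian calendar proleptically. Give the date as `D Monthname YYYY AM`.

Julian Day Number of the source date = 2439424.
Converting JDN 2439424 to the Coptic calendar gives 15 Paopi 1683 AM.

15 Paopi 1683 AM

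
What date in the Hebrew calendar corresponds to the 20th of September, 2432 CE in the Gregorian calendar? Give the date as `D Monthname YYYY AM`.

Both dates share Julian Day Number 2609593; in the Hebrew calendar that is 23 Elul 6192 AM.

23 Elul 6192 AM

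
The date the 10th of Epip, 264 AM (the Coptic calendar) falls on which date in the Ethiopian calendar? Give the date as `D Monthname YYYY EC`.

Julian Day Number of the source date = 1921400.
Converting JDN 1921400 to the Ethiopian calendar gives 10 Hamle 540 EC.

10 Hamle 540 EC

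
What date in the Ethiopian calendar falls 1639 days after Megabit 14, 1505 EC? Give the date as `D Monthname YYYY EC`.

Counting 1639 days forward from JDN 2273750 reaches JDN 2275389, which is 7 Meskerem 1510 EC.

7 Meskerem 1510 EC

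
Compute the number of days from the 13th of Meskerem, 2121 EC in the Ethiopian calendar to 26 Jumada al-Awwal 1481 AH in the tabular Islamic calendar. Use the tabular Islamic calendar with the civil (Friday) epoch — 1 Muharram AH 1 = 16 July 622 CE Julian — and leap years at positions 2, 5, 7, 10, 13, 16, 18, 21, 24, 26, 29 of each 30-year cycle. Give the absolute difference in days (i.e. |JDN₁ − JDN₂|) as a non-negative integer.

25517

First date → JDN 2498563; second date → JDN 2473046.
The interval is |2498563 − 2473046| = 25517 days.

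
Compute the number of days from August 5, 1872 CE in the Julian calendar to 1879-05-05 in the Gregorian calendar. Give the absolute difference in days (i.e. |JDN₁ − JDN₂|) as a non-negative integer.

First date → JDN 2405023; second date → JDN 2407475.
The interval is |2405023 − 2407475| = 2452 days.

2452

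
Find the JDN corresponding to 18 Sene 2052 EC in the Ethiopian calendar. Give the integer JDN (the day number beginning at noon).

Equivalently 25 June 2060 (Gregorian).
JDN 2400001 is 17 November 1858 CE (Gregorian), MJD 0; the target day is +73635 days from there, so JDN = 2473636.

2473636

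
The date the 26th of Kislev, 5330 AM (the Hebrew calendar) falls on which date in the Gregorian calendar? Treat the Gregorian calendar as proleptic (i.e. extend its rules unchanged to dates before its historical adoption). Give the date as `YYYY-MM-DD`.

Julian Day Number of the source date = 2294474.
Converting JDN 2294474 to the Gregorian calendar gives 15 December 1569 CE.

1569-12-15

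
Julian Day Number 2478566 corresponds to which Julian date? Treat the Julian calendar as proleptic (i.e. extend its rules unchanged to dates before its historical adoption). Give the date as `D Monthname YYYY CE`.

11 December 2073 CE

JDN 2478566 is 24 December 2073 in the Gregorian calendar.
In the Julian calendar that day is 11 December 2073 CE.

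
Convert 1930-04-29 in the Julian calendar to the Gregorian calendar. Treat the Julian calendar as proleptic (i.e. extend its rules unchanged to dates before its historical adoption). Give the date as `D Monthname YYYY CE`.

The Julian–Gregorian offset here is 13 days (Julian trailing).
29 April 1930 Julian + 13 days → 12 May 1930 Gregorian.

12 May 1930 CE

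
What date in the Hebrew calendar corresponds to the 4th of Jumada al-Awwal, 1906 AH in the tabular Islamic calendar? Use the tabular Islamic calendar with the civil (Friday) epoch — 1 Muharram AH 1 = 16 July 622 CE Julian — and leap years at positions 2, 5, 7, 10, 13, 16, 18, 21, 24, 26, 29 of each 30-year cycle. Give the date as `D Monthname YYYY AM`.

Both dates share Julian Day Number 2623629; in the Hebrew calendar that is 4 Adar 6231 AM.

4 Adar 6231 AM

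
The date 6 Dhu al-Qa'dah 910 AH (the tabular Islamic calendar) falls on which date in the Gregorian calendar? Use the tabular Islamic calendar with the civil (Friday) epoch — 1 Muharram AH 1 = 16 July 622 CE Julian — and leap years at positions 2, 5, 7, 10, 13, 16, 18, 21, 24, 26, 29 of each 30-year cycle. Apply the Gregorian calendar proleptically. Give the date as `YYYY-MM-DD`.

1505-04-20

Both dates share Julian Day Number 2270859; in the Gregorian calendar that is 20 April 1505 CE.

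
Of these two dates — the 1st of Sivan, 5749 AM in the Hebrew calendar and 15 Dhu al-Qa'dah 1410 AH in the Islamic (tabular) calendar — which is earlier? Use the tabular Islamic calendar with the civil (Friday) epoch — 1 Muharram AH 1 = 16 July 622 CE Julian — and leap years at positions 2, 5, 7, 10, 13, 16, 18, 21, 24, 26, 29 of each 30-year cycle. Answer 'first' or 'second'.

The two dates have Julian Day Numbers 2447682 and 2448052 respectively.
Since 2447682 < 2448052, the first date comes first.

first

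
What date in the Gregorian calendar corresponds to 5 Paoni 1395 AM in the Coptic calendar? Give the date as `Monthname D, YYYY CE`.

Julian Day Number of the source date = 2334462.
Converting JDN 2334462 to the Gregorian calendar gives 9 June 1679 CE.

June 9, 1679 CE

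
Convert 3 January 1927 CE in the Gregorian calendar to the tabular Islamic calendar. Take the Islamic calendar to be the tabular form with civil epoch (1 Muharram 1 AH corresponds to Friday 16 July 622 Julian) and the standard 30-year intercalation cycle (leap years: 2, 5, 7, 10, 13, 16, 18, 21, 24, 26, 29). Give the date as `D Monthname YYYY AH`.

28 Jumada al-Thani 1345 AH

Both dates share Julian Day Number 2424884; in the tabular Islamic calendar that is 28 Jumada al-Thani 1345 AH.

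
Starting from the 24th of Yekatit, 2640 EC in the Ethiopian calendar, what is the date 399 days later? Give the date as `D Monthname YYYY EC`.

28 Megabit 2641 EC

The starting date is JDN 2688289; 2688289 + 399 = 2688688.
JDN 2688688 corresponds to 28 Megabit 2641 EC.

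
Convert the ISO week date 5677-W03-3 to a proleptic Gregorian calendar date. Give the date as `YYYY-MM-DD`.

ISO week 1 of 5677 is the week containing the first Thursday of 5677.
Week 3, day 3 (Wednesday) lands on 5677-01-20.

5677-01-20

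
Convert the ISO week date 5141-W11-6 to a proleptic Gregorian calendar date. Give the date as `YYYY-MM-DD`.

5141-03-15

ISO week 1 of 5141 is the week containing the first Thursday of 5141.
Week 11, day 6 (Saturday) lands on 5141-03-15.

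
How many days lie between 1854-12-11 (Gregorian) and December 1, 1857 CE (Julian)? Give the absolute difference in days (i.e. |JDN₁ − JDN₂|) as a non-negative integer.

JDN of the first date = 2398564.
JDN of the second date = 2399662.
|2399662 − 2398564| = 1098.

1098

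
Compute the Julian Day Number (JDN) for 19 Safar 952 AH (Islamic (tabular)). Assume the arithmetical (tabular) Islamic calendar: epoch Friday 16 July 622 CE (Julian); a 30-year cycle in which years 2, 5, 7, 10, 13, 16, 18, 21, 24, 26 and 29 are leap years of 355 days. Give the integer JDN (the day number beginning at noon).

Equivalently 12 May 1545 (proleptic Gregorian).
JDN 2451545 is 1 January 2000 CE (Gregorian); the target day is −166054 days from there, so JDN = 2285491.

2285491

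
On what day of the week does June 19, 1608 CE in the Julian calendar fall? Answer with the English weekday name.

This is JDN 2308550 (29 June 1608 Gregorian).
2308550 ≡ 6 (mod 7); counting from Monday = 0 gives Sunday.

Sunday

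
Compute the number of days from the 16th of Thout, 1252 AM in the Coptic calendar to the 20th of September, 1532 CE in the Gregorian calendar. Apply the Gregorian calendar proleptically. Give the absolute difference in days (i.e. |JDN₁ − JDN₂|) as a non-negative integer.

JDN of the first date = 2281973.
JDN of the second date = 2280874.
|2280874 − 2281973| = 1099.

1099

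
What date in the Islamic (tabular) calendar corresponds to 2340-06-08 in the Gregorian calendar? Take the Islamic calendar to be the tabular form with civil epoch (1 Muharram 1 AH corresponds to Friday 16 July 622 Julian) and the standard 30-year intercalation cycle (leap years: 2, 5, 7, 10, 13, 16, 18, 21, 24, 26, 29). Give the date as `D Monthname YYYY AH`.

Both dates share Julian Day Number 2575886; in the tabular Islamic calendar that is 11 Sha'ban 1771 AH.

11 Sha'ban 1771 AH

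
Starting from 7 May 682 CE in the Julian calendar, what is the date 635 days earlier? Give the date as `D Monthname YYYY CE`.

10 August 680 CE

Counting 635 days back from JDN 1970285 reaches JDN 1969650, which is 10 August 680 CE.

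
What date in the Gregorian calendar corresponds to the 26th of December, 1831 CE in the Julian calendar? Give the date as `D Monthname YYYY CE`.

7 January 1832 CE

At this point the Julian calendar is 12 days behind the Gregorian.
26 December 1831 Julian + 12 days → 7 January 1832 Gregorian.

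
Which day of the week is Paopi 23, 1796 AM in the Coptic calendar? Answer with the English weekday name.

Friday

Equivalently 3 November 2079 Gregorian, JDN 2480706.
JDN 2480706 mod 7 = 4, and JDN 0 was a Monday, so this is a Friday.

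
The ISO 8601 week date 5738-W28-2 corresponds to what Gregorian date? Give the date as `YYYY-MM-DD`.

5738-07-08

ISO week 1 of 5738 is the week containing the first Thursday of 5738.
Week 28, day 2 (Tuesday) lands on 5738-07-08.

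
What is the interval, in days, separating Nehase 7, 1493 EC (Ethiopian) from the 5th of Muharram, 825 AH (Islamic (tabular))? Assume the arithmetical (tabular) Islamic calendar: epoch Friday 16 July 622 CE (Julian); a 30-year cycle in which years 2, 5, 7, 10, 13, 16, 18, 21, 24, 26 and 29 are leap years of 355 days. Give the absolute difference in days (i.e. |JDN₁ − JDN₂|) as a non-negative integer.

JDN of the first date = 2269510.
JDN of the second date = 2240442.
|2240442 − 2269510| = 29068.

29068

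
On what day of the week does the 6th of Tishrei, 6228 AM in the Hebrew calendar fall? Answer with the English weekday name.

In the Gregorian calendar this is 4 October 2467 (JDN 2622390).
2622390 ≡ 1 (mod 7); counting from Monday = 0 gives Tuesday.

Tuesday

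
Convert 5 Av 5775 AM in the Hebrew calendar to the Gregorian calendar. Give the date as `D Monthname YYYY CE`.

21 July 2015 CE

Julian Day Number of the source date = 2457225.
Converting JDN 2457225 to the Gregorian calendar gives 21 July 2015 CE.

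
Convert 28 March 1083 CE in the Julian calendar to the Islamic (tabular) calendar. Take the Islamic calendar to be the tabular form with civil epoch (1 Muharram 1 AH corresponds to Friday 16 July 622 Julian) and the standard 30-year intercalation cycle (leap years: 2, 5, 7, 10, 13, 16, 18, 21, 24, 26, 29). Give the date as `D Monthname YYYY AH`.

6 Dhu al-Qa'dah 475 AH

Both dates share Julian Day Number 2116710; in the tabular Islamic calendar that is 6 Dhu al-Qa'dah 475 AH.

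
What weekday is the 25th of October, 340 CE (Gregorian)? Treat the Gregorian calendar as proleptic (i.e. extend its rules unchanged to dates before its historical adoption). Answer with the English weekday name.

Friday

1845540 ≡ 4 (mod 7); counting from Monday = 0 gives Friday.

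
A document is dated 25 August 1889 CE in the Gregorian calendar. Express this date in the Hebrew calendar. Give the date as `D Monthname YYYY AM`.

Julian Day Number of the source date = 2411240.
Converting JDN 2411240 to the Hebrew calendar gives 28 Av 5649 AM.

28 Av 5649 AM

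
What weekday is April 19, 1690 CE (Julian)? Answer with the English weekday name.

Saturday

In the Gregorian calendar this is 29 April 1690 (JDN 2338439).
JDN 2338439 mod 7 = 5, and JDN 0 was a Monday, so this is a Saturday.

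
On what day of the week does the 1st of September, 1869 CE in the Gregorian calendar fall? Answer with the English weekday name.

Wednesday

Since JDN mod 7 = 2 (0 = Monday), the day is Wednesday.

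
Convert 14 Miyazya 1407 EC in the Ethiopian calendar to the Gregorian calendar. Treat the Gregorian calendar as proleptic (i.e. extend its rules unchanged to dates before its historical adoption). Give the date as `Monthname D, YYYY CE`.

Both dates share Julian Day Number 2237985; in the Gregorian calendar that is 18 April 1415 CE.

April 18, 1415 CE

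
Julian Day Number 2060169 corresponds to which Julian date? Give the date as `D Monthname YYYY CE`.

JDN 2060169 is 13 June 928 in the proleptic Gregorian calendar.
In the Julian calendar that day is 8 June 928 CE.

8 June 928 CE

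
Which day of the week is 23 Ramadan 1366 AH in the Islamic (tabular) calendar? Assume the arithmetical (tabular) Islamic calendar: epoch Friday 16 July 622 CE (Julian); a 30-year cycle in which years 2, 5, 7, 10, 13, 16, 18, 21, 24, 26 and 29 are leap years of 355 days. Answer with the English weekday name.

Equivalently 10 August 1947 Gregorian, JDN 2432408.
Since JDN mod 7 = 6 (0 = Monday), the day is Sunday.

Sunday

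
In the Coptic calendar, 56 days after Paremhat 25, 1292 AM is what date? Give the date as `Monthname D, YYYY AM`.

The starting date is JDN 2296772; 2296772 + 56 = 2296828.
JDN 2296828 corresponds to Pashons 21, 1292 AM.

Pashons 21, 1292 AM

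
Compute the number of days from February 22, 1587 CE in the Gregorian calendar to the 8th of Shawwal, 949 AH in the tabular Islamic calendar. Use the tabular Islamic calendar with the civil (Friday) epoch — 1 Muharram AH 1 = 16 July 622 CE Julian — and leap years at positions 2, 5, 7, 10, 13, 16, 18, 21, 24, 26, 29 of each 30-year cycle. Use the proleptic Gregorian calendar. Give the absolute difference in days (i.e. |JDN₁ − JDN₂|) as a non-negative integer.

JDN of the first date = 2300752.
JDN of the second date = 2284653.
|2284653 − 2300752| = 16099.

16099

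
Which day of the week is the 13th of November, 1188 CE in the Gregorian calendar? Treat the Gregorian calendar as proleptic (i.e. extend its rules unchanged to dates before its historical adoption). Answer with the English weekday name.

Sunday

2155285 ≡ 6 (mod 7); counting from Monday = 0 gives Sunday.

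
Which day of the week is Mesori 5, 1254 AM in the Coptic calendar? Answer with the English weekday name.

This is JDN 2283022 (8 August 1538 Gregorian).
Since JDN mod 7 = 0 (0 = Monday), the day is Monday.

Monday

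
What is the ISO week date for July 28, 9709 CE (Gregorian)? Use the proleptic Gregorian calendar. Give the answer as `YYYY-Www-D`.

9709-W30-7

The weekday is Sunday (ISO weekday 7).
That Sunday belongs to ISO week 30 of ISO year 9709.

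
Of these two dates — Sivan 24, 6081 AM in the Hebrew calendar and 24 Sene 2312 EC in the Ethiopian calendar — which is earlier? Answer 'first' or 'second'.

second

Converting both to JDN: 2568959 vs 2568607; the smaller is the second.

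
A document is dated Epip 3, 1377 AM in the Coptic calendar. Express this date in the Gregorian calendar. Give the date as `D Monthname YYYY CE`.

Both dates share Julian Day Number 2327916; in the Gregorian calendar that is 7 July 1661 CE.

7 July 1661 CE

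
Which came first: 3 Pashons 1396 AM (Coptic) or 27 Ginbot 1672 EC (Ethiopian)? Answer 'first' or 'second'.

First date → JDN 2334796; second date → JDN 2334820.
JDN 2334796 < JDN 2334820, so the first date is earlier.

first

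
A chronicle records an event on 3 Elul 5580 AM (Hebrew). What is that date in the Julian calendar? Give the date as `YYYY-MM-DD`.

The source date corresponds to 13 August 1820 in the Gregorian calendar (JDN 2386026).
That day falls on 1 August 1820 CE in the Julian calendar.

1820-08-01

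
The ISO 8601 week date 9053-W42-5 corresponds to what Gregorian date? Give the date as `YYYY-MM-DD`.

ISO week 1 of 9053 is the week containing the first Thursday of 9053.
Week 42, day 5 (Friday) lands on 9053-10-21.

9053-10-21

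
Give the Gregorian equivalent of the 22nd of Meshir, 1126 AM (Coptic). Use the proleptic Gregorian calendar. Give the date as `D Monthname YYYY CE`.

25 February 1410 CE

Julian Day Number of the source date = 2236107.
Converting JDN 2236107 to the Gregorian calendar gives 25 February 1410 CE.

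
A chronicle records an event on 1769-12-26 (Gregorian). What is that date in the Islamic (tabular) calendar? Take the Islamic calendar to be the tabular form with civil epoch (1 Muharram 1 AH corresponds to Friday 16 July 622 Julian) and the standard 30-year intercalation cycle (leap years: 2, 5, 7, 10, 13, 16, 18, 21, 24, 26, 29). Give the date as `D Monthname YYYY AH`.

Both dates share Julian Day Number 2367534; in the tabular Islamic calendar that is 27 Sha'ban 1183 AH.

27 Sha'ban 1183 AH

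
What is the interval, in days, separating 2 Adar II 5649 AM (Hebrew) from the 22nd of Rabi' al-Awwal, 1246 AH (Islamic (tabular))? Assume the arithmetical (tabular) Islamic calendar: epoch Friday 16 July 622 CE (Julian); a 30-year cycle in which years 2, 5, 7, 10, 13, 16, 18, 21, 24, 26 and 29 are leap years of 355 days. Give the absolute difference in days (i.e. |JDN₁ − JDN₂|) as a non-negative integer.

First date → JDN 2411067; second date → JDN 2389706.
The interval is |2411067 − 2389706| = 21361 days.

21361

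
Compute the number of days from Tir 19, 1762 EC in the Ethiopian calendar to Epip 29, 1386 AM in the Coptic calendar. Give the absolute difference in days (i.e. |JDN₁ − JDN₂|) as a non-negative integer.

JDN of the first date = 2367564.
JDN of the second date = 2331229.
|2331229 − 2367564| = 36335.

36335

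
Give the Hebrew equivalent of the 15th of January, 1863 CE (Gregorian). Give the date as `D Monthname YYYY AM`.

24 Tevet 5623 AM

Julian Day Number of the source date = 2401521.
Converting JDN 2401521 to the Hebrew calendar gives 24 Tevet 5623 AM.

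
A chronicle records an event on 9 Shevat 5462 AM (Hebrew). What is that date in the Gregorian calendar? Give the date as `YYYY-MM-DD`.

1702-02-07

Julian Day Number of the source date = 2342740.
Converting JDN 2342740 to the Gregorian calendar gives 7 February 1702 CE.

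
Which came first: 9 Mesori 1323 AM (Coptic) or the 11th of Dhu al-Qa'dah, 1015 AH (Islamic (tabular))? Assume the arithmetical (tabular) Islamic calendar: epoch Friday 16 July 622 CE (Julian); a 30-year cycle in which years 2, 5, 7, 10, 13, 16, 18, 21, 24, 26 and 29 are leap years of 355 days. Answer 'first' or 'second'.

The two dates have Julian Day Numbers 2308228 and 2308073 respectively.
Since 2308073 < 2308228, the second date comes first.

second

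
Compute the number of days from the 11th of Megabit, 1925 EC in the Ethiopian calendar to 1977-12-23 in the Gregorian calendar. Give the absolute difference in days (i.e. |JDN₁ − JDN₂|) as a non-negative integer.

16349

First date → JDN 2427152; second date → JDN 2443501.
The interval is |2427152 − 2443501| = 16349 days.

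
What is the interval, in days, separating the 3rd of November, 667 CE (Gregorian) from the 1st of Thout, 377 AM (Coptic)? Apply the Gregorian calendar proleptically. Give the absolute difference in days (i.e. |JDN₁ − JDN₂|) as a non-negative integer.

JDN of the first date = 1964983.
JDN of the second date = 1962364.
|1962364 − 1964983| = 2619.

2619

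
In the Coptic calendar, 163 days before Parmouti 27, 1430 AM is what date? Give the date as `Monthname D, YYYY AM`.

Hathor 14, 1430 AM

Counting 163 days back from JDN 2347208 reaches JDN 2347045, which is Hathor 14, 1430 AM.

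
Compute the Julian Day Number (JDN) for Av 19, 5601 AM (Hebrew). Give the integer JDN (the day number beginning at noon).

Equivalently 6 August 1841 (Gregorian).
JDN 2400001 is 17 November 1858 CE (Gregorian), MJD 0; the target day is −6312 days from there, so JDN = 2393689.

2393689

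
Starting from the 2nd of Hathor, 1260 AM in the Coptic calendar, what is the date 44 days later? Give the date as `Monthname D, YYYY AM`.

Koiak 16, 1260 AM

Counting 44 days forward from JDN 2284941 reaches JDN 2284985, which is Koiak 16, 1260 AM.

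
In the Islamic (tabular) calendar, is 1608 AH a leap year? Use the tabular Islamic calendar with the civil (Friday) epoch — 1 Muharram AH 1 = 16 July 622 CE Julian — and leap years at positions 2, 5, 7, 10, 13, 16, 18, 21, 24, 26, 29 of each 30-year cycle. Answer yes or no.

yes

Year 1608 AH is year 18 of its 30-year cycle; leap positions are 2, 5, 7, 10, 13, 16, 18, 21, 24, 26, 29, so it is a leap year (355 days).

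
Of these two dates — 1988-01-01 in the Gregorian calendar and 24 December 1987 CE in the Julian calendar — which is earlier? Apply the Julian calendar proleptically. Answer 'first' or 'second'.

Converting both to JDN: 2447162 vs 2447167; the smaller is the first.

first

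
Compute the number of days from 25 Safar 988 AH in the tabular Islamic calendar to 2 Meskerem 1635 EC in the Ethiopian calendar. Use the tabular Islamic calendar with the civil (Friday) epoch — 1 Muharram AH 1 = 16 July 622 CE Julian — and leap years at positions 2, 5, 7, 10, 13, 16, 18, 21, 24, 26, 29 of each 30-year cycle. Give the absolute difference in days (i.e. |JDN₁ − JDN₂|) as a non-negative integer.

22786

JDN of the first date = 2298254.
JDN of the second date = 2321040.
|2321040 − 2298254| = 22786.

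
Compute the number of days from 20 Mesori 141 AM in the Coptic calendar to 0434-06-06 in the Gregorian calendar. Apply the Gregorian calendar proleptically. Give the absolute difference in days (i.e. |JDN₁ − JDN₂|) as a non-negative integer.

JDN of the first date = 1876514.
JDN of the second date = 1879732.
|1879732 − 1876514| = 3218.

3218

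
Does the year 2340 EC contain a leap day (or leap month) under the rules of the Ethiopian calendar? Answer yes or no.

no

2340 mod 4 = 0; in the Ethiopian calendar a year is leap when year mod 4 = 3, so it is a common year.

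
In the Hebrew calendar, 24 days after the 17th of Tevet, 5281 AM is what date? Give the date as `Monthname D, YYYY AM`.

Counting 24 days forward from JDN 2276599 reaches JDN 2276623, which is Shevat 12, 5281 AM.

Shevat 12, 5281 AM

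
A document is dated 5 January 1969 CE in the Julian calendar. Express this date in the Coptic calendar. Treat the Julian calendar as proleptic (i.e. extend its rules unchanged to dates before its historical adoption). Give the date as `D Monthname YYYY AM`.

10 Tobi 1685 AM

Julian Day Number of the source date = 2440240.
Converting JDN 2440240 to the Coptic calendar gives 10 Tobi 1685 AM.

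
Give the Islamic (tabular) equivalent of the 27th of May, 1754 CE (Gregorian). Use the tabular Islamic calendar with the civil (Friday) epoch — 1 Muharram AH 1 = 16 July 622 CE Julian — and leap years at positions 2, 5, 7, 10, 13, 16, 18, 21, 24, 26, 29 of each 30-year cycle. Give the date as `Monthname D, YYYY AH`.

Both dates share Julian Day Number 2361842; in the tabular Islamic calendar that is 4 Sha'ban 1167 AH.

Sha'ban 4, 1167 AH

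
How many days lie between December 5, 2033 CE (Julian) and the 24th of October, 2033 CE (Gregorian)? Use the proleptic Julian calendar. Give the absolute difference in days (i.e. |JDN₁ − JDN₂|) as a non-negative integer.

55

JDN of the first date = 2463950.
JDN of the second date = 2463895.
|2463895 − 2463950| = 55.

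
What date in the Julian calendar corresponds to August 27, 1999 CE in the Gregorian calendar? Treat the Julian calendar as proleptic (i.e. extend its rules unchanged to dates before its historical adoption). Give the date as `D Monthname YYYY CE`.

For dates in this range the Gregorian date is 13 days ahead of the Julian.
27 August 1999 Gregorian − 13 days → 14 August 1999 Julian.

14 August 1999 CE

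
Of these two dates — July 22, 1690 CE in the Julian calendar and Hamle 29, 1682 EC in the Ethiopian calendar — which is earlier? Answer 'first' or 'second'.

Converting both to JDN: 2338533 vs 2338534; the smaller is the first.

first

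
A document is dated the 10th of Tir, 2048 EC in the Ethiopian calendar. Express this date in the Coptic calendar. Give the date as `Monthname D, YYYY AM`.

Tobi 10, 1772 AM

Both dates share Julian Day Number 2472017; in the Coptic calendar that is 10 Tobi 1772 AM.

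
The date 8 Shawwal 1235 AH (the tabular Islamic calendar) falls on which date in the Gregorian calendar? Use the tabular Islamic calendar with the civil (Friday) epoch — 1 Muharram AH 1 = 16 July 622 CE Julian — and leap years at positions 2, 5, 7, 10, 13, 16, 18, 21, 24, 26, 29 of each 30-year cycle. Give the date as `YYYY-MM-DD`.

1820-07-19

Both dates share Julian Day Number 2386001; in the Gregorian calendar that is 19 July 1820 CE.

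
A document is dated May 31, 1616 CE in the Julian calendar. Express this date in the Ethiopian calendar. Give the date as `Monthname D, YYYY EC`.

Sene 6, 1608 EC

Both dates share Julian Day Number 2311453; in the Ethiopian calendar that is 6 Sene 1608 EC.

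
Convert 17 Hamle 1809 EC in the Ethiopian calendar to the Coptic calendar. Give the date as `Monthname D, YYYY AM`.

The source date corresponds to 23 July 1817 in the Gregorian calendar (JDN 2384909).
That day falls on 17 Epip 1533 AM in the Coptic calendar.

Epip 17, 1533 AM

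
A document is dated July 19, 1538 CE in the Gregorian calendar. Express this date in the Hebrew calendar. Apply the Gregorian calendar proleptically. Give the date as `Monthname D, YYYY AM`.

Av 12, 5298 AM

Both dates share Julian Day Number 2283002; in the Hebrew calendar that is 12 Av 5298 AM.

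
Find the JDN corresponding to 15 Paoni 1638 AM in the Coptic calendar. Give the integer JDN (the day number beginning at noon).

In the Gregorian calendar the same day is 22 June 1922.
JDN 2451545 is 1 January 2000 CE (Gregorian); the target day is −28317 days from there, so JDN = 2423228.

2423228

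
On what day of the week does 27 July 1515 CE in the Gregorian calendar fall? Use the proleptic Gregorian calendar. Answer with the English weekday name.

JDN 2274609 mod 7 = 1, and JDN 0 was a Monday, so this is a Tuesday.

Tuesday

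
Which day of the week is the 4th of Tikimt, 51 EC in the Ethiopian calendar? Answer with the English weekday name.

This is JDN 1742516 (29 September 58 Gregorian).
1742516 ≡ 6 (mod 7); counting from Monday = 0 gives Sunday.

Sunday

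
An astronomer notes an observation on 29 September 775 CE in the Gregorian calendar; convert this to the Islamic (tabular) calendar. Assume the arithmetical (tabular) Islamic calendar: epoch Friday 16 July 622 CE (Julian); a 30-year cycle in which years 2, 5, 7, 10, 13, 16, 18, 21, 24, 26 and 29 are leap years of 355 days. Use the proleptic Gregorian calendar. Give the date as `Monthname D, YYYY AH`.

Julian Day Number of the source date = 2004394.
Converting JDN 2004394 to the tabular Islamic calendar gives 24 Dhu al-Qa'dah 158 AH.

Dhu al-Qa'dah 24, 158 AH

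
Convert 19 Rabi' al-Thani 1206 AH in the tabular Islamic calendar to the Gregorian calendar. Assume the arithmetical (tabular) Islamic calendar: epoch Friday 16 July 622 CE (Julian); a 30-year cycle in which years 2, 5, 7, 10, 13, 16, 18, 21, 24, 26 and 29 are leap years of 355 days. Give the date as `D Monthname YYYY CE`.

Julian Day Number of the source date = 2375559.
Converting JDN 2375559 to the Gregorian calendar gives 16 December 1791 CE.

16 December 1791 CE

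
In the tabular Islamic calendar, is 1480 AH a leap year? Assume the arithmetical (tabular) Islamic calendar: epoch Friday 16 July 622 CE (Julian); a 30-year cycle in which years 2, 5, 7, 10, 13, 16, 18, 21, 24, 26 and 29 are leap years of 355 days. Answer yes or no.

Year 1480 AH is year 10 of its 30-year cycle; leap positions are 2, 5, 7, 10, 13, 16, 18, 21, 24, 26, 29, so it is a leap year (355 days).

yes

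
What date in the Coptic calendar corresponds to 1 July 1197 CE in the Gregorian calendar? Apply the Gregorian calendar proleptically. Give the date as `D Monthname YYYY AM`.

Julian Day Number of the source date = 2158437.
Converting JDN 2158437 to the Coptic calendar gives 30 Paoni 913 AM.

30 Paoni 913 AM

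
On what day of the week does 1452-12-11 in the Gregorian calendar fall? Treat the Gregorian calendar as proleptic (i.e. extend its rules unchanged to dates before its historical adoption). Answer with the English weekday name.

Since JDN mod 7 = 5 (0 = Monday), the day is Saturday.

Saturday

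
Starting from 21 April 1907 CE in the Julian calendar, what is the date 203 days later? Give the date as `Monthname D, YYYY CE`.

November 10, 1907 CE

The starting date is JDN 2417700; 2417700 + 203 = 2417903.
JDN 2417903 corresponds to November 10, 1907 CE.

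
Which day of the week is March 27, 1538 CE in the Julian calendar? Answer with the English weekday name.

Wednesday

In the proleptic Gregorian calendar this is 6 April 1538 (JDN 2282898).
2282898 ≡ 2 (mod 7); counting from Monday = 0 gives Wednesday.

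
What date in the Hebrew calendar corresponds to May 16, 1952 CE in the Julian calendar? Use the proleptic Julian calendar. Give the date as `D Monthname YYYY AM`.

5 Sivan 5712 AM

Both dates share Julian Day Number 2434162; in the Hebrew calendar that is 5 Sivan 5712 AM.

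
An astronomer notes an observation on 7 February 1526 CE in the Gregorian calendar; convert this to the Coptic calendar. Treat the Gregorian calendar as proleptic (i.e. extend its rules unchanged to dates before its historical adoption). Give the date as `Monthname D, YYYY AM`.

Meshir 3, 1242 AM

Julian Day Number of the source date = 2278457.
Converting JDN 2278457 to the Coptic calendar gives 3 Meshir 1242 AM.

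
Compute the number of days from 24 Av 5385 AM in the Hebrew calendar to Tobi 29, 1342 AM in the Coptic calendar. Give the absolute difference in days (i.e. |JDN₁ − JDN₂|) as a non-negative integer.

160

First date → JDN 2314818; second date → JDN 2314978.
The interval is |2314818 − 2314978| = 160 days.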